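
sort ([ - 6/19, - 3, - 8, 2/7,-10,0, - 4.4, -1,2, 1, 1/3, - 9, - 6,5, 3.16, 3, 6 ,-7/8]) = [ -10 , - 9, - 8,-6,-4.4, - 3,- 1, - 7/8,-6/19, 0, 2/7 , 1/3, 1, 2,3, 3.16,5,6 ]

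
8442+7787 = 16229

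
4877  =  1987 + 2890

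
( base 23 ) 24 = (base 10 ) 50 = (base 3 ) 1212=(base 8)62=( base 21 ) 28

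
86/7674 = 43/3837= 0.01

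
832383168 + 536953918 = 1369337086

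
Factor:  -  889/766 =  - 2^( - 1) *7^1*127^1*383^( -1)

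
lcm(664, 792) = 65736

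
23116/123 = 23116/123 = 187.93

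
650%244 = 162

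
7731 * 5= 38655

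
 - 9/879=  - 1 + 290/293 = - 0.01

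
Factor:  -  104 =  - 2^3*13^1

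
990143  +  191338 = 1181481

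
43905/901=48 + 657/901 = 48.73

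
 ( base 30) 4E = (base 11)112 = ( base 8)206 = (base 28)4M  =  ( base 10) 134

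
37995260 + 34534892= 72530152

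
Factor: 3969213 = 3^1 *163^1*8117^1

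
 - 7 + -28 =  -35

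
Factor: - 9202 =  - 2^1*43^1*107^1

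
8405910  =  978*8595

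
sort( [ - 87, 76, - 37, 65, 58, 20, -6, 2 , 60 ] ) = [-87, - 37, - 6, 2,  20, 58,  60, 65 , 76] 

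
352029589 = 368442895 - 16413306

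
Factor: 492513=3^1*7^1*47^1*499^1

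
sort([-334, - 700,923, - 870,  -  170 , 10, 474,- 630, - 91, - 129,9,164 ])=[ - 870,- 700, - 630, - 334, -170,  -  129,-91,9,10,164, 474,923 ] 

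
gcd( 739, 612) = 1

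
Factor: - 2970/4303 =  - 2^1*3^3 * 5^1*11^1*13^(-1 ) * 331^( - 1) 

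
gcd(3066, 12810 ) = 42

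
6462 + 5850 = 12312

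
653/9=653/9 = 72.56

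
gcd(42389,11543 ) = 97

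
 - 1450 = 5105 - 6555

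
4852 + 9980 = 14832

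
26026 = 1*26026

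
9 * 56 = 504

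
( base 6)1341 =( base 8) 535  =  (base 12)251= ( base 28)CD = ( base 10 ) 349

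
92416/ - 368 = -5776/23 = -251.13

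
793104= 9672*82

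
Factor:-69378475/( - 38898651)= 3^(  -  1 )*5^2*11^( - 1)*197^1*233^( - 1)*5059^ ( - 1)* 14087^1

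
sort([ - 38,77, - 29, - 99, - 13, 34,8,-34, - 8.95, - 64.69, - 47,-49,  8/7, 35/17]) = [ - 99 , - 64.69, - 49, - 47, - 38, - 34, - 29, - 13  , - 8.95,8/7, 35/17,8,34, 77] 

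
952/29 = 32 + 24/29 = 32.83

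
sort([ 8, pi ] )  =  [ pi,8 ] 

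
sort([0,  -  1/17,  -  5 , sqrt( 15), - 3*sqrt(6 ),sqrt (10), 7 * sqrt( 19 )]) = [ - 3*sqrt( 6), - 5, - 1/17 , 0, sqrt( 10 ) , sqrt(15),7*sqrt (19)] 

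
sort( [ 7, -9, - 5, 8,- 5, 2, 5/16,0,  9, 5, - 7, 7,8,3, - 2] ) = [  -  9, - 7,  -  5,-5, - 2, 0, 5/16 , 2 , 3,5, 7,7,8, 8,9 ] 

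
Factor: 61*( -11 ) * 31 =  - 11^1 * 31^1*61^1  =  -20801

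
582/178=3+24/89 = 3.27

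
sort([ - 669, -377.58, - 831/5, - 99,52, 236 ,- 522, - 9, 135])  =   [ - 669, - 522,  -  377.58 ,-831/5,-99, - 9,  52, 135, 236] 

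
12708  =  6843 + 5865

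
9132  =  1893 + 7239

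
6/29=6/29  =  0.21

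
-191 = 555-746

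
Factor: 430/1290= 1/3  =  3^( - 1)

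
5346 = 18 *297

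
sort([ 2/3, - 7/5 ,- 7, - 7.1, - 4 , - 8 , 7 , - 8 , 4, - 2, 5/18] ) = [ - 8, - 8, - 7.1  , - 7, - 4,  -  2, - 7/5 , 5/18,2/3 , 4,7]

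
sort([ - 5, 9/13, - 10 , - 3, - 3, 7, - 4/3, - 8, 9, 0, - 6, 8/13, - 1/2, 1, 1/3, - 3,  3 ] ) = [ - 10, - 8, - 6, - 5, - 3 , - 3,-3, - 4/3, -1/2  ,  0, 1/3, 8/13, 9/13, 1, 3, 7, 9]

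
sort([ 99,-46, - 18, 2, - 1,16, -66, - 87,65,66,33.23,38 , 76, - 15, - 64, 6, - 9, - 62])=[-87 , - 66, - 64,-62, - 46, - 18, - 15, - 9, - 1,2,6,16,33.23,38,65,  66, 76, 99] 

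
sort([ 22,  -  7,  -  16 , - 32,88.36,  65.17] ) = [ - 32,-16 , - 7,22, 65.17, 88.36]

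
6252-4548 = 1704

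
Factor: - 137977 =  - 7^1*23^1*857^1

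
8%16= 8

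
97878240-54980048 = 42898192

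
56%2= 0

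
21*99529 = 2090109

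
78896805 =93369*845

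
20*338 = 6760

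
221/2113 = 221/2113 = 0.10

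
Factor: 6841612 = 2^2* 1710403^1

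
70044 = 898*78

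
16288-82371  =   - 66083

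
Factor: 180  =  2^2*3^2*5^1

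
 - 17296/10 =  - 1730+2/5 = -1729.60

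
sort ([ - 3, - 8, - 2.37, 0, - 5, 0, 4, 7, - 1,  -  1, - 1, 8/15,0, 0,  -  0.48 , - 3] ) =[ - 8 , - 5, - 3, - 3,-2.37, - 1, - 1, - 1, - 0.48  ,  0, 0,0, 0, 8/15, 4, 7]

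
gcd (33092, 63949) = 1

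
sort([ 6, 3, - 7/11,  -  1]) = [ - 1 ,- 7/11,3,6 ]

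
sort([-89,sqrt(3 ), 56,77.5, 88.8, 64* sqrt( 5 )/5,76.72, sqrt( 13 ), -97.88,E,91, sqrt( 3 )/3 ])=[ - 97.88,-89,  sqrt( 3)/3,sqrt( 3) , E,sqrt ( 13 ) , 64*sqrt( 5 )/5,56,76.72,77.5,88.8,91]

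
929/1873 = 929/1873 = 0.50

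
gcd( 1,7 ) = 1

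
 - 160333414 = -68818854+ - 91514560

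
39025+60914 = 99939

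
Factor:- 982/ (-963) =2^1*3^(-2)* 107^( - 1)*491^1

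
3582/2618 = 1+482/1309 = 1.37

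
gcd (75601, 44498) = 19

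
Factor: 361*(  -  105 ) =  - 37905 = - 3^1*5^1*7^1*19^2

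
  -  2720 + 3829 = 1109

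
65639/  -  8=-65639/8 = - 8204.88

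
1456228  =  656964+799264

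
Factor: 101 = 101^1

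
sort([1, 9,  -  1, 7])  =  [  -  1,1,7,9 ] 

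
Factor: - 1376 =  - 2^5*43^1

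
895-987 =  - 92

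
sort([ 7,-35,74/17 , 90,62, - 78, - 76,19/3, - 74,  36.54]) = [- 78, - 76,-74, - 35,74/17, 19/3, 7 , 36.54 , 62,90 ] 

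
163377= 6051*27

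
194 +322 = 516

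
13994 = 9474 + 4520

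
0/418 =0= 0.00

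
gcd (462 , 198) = 66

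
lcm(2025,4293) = 107325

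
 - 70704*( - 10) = 707040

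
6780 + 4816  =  11596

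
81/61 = 81/61 = 1.33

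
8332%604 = 480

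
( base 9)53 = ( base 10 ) 48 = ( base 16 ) 30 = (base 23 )22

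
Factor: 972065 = 5^1*194413^1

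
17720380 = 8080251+9640129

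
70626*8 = 565008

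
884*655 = 579020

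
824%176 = 120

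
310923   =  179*1737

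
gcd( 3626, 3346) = 14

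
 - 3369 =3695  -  7064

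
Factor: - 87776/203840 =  - 211/490 = - 2^( - 1) * 5^(- 1 )*7^( - 2)*211^1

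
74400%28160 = 18080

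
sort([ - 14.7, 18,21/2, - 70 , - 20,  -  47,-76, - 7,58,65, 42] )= [ -76, - 70,  -  47, - 20, - 14.7,-7, 21/2, 18,  42,58, 65 ] 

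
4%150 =4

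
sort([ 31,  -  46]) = [ - 46, 31]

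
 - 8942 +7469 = -1473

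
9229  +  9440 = 18669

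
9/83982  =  3/27994 =0.00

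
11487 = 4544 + 6943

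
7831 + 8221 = 16052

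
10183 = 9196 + 987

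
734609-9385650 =-8651041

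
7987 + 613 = 8600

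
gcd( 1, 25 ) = 1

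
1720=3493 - 1773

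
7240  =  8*905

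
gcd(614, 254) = 2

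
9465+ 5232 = 14697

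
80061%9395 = 4901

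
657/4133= 657/4133 = 0.16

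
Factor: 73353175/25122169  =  5^2*7^1*2801^( - 1 )*8969^( - 1) * 419161^1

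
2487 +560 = 3047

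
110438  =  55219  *2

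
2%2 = 0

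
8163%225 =63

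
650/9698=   25/373 = 0.07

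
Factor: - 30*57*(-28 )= 47880 = 2^3*3^2*5^1*7^1*19^1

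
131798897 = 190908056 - 59109159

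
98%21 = 14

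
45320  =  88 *515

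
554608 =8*69326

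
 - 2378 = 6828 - 9206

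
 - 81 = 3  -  84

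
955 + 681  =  1636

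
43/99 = 43/99 = 0.43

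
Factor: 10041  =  3^1 * 3347^1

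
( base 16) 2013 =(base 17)1B70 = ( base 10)8211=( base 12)4903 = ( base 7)32640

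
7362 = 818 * 9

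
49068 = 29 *1692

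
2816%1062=692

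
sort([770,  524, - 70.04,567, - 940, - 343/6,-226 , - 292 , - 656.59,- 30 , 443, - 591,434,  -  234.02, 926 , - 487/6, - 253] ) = [  -  940, - 656.59 , - 591 , - 292, - 253, - 234.02, - 226,  -  487/6,  -  70.04,-343/6, - 30  ,  434,443,  524, 567, 770,926]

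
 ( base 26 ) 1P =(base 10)51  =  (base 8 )63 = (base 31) 1k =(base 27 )1O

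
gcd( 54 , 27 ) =27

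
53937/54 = 998 + 5/6   =  998.83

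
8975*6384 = 57296400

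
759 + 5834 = 6593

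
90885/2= 45442 + 1/2 = 45442.50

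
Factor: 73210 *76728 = 5617256880=2^4 * 3^1*5^1*23^1*139^1*7321^1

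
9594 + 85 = 9679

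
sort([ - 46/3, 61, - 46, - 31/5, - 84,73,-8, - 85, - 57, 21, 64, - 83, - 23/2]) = [ - 85, - 84, - 83 , - 57,-46, - 46/3, - 23/2, - 8, - 31/5, 21,61, 64,  73] 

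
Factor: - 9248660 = - 2^2  *  5^1*47^1*9839^1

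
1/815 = 1/815 = 0.00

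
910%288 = 46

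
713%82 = 57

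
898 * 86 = 77228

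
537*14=7518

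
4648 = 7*664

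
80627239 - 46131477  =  34495762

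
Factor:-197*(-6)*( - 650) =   -  2^2*3^1*5^2*13^1*197^1  =  - 768300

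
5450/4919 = 5450/4919 = 1.11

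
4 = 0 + 4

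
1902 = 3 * 634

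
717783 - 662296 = 55487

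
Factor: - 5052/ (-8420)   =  3/5 = 3^1*5^( - 1 ) 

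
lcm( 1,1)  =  1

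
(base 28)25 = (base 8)75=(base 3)2021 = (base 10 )61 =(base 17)3A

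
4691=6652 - 1961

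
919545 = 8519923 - 7600378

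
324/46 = 162/23 = 7.04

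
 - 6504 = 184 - 6688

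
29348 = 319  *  92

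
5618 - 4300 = 1318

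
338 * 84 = 28392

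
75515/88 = 858+1/8 = 858.12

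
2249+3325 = 5574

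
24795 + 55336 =80131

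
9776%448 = 368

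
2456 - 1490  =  966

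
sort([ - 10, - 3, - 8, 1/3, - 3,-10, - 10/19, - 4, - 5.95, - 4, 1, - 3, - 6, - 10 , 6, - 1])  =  [ - 10, - 10, - 10, - 8, - 6 ,  -  5.95, - 4, - 4, - 3, - 3, - 3, - 1, - 10/19, 1/3,1,6 ] 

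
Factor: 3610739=11^1*328249^1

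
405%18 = 9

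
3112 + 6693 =9805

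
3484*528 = 1839552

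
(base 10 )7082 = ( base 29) 8C6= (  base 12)4122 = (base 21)g15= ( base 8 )15652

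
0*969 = 0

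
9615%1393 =1257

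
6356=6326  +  30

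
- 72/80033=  - 72/80033 = - 0.00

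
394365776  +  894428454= 1288794230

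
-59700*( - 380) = 22686000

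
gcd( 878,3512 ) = 878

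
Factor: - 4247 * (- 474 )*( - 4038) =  - 8128808964 = -2^2*3^2*  31^1*79^1 *137^1 * 673^1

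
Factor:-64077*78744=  - 2^3 * 3^2 *13^1*17^1*31^1*53^1*193^1 = - 5045679288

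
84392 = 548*154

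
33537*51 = 1710387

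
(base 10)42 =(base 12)36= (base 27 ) 1F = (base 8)52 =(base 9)46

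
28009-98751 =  - 70742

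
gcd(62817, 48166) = 1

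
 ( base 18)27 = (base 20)23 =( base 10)43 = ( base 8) 53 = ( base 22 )1l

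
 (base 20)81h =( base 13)1620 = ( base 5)100422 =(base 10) 3237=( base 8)6245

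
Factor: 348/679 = 2^2 * 3^1*7^( - 1 )*29^1 * 97^( - 1) 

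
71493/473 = 71493/473=151.15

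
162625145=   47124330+115500815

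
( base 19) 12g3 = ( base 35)6FD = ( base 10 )7888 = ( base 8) 17320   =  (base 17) 1a50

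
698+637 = 1335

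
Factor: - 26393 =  - 26393^1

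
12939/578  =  12939/578 = 22.39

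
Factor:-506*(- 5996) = 2^3*11^1 * 23^1 * 1499^1 = 3033976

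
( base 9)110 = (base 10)90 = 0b1011010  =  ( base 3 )10100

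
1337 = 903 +434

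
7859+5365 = 13224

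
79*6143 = 485297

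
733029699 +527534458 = 1260564157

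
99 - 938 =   -  839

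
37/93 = 37/93= 0.40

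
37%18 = 1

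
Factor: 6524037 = 3^3*13^1*18587^1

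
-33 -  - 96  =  63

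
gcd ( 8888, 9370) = 2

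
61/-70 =- 1 + 9/70= -0.87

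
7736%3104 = 1528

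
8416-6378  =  2038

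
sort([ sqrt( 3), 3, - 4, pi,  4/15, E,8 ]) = [ - 4,4/15,  sqrt( 3), E, 3,pi, 8 ]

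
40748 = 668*61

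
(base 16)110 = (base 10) 272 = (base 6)1132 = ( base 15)132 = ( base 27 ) A2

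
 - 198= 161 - 359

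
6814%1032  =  622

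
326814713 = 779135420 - 452320707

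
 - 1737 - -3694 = 1957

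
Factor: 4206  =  2^1*3^1 * 701^1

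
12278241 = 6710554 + 5567687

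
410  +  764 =1174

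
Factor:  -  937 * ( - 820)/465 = 153668/93  =  2^2*3^ ( - 1 )*31^( - 1) * 41^1*937^1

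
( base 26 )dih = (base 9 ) 13643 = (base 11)6A70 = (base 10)9273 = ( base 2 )10010000111001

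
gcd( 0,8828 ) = 8828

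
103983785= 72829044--31154741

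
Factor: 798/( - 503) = -2^1*3^1*7^1  *  19^1*503^(  -  1)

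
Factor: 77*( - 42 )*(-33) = 106722 = 2^1*3^2 * 7^2*11^2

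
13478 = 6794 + 6684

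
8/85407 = 8/85407 = 0.00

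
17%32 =17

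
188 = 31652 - 31464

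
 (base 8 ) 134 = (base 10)92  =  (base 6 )232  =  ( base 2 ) 1011100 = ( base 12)78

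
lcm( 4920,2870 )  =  34440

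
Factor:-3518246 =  - 2^1*53^1*33191^1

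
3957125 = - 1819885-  - 5777010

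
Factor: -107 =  - 107^1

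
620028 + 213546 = 833574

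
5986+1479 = 7465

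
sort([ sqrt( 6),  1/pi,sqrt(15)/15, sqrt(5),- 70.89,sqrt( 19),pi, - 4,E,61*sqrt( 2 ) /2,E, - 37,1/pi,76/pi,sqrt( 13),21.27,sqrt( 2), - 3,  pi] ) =[ - 70.89 , -37,-4, - 3, sqrt ( 15)/15, 1/pi,1/pi,sqrt( 2 ) , sqrt( 5), sqrt (6),E,E,pi, pi,sqrt (13), sqrt( 19),21.27 , 76/pi, 61*sqrt (2 ) /2 ] 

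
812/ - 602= - 2 + 28/43 = - 1.35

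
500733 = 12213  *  41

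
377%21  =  20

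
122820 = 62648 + 60172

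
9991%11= 3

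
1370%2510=1370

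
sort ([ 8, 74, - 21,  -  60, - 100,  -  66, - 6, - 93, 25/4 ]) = [ - 100,  -  93, - 66, - 60, - 21,  -  6, 25/4, 8, 74]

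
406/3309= 406/3309  =  0.12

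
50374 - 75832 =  - 25458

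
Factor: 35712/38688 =2^2*3^1*13^( - 1 ) = 12/13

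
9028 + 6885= 15913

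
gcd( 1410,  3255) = 15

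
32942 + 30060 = 63002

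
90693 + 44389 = 135082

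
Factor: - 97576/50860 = -2^1*5^( - 1) *2543^( - 1 )*12197^1 = - 24394/12715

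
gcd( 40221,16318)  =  41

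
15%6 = 3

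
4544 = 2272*2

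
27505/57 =482 + 31/57 =482.54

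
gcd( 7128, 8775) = 27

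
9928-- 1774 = 11702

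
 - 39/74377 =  - 39/74377 = - 0.00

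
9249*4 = 36996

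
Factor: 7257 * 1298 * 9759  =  91925739774 = 2^1*3^2*11^1*41^1*59^2*3253^1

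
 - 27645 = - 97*285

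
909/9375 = 303/3125 =0.10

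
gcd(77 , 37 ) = 1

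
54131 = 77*703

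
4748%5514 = 4748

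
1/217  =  1/217 = 0.00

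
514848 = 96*5363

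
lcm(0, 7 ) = 0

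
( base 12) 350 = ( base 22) 108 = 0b111101100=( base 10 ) 492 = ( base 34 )EG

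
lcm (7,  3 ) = 21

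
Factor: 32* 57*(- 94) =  - 171456 = - 2^6*3^1*19^1*47^1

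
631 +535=1166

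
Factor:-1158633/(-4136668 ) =2^(  -  2)*3^2 * 7^1*53^1*347^1*1034167^( - 1 ) 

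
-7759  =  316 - 8075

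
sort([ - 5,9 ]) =[ - 5,9 ]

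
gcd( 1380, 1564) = 92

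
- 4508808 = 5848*(  -  771 )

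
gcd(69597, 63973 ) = 703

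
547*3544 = 1938568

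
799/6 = 799/6 = 133.17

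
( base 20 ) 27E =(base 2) 1110111010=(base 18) 2H0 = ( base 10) 954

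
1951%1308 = 643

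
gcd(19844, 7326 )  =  22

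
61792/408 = 151 + 23/51 = 151.45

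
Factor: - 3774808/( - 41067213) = 2^3*3^ ( - 1 )*11^( - 1 )*23^( - 1)*31^2*61^( - 1)*491^1*887^(- 1 ) 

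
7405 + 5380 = 12785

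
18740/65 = 288+4/13 =288.31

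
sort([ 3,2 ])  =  [2,3]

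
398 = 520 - 122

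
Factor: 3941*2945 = 5^1*7^1*19^1 *31^1*563^1 = 11606245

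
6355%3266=3089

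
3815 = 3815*1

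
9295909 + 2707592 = 12003501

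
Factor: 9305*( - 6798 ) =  - 2^1*3^1 * 5^1*11^1 * 103^1*1861^1 = -63255390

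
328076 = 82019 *4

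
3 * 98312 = 294936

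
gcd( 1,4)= 1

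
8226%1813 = 974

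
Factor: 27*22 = 594 = 2^1*3^3 * 11^1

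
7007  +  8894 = 15901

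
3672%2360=1312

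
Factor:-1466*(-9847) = 2^1*43^1*229^1*733^1  =  14435702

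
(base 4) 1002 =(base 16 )42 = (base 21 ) 33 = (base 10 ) 66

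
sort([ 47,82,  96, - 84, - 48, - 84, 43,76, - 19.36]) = [ - 84, - 84, - 48, - 19.36,43 , 47  ,  76, 82, 96 ]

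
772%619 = 153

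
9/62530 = 9/62530 = 0.00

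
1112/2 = 556 = 556.00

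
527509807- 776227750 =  - 248717943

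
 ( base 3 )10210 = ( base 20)52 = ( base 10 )102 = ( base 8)146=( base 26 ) 3O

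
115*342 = 39330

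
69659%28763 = 12133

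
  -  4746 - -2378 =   -  2368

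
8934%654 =432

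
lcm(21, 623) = 1869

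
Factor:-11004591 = - 3^1*13^1*19^1*14851^1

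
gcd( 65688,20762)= 14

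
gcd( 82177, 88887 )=1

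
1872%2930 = 1872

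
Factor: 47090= 2^1 * 5^1*17^1 * 277^1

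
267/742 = 267/742 = 0.36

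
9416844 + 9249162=18666006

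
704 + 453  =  1157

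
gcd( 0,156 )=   156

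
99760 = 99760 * 1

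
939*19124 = 17957436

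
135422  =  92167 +43255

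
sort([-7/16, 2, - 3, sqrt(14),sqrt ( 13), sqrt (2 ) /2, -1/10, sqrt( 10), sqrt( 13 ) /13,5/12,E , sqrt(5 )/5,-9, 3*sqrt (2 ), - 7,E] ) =[ - 9, - 7, - 3 , - 7/16,-1/10, sqrt (13) /13, 5/12,sqrt (5 ) /5, sqrt(2 ) /2, 2,E,E , sqrt( 10 ), sqrt(13), sqrt (14 ),3*sqrt( 2 )]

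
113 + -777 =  - 664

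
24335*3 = 73005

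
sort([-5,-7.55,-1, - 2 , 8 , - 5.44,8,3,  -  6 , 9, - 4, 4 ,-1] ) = [-7.55,-6 , - 5.44, - 5,-4 , - 2,-1, - 1,3,4,8, 8, 9 ]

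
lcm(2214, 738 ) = 2214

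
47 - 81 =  - 34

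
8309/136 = 61 + 13/136 = 61.10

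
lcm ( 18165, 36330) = 36330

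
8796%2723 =627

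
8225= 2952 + 5273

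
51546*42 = 2164932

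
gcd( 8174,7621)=1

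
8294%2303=1385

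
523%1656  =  523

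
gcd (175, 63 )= 7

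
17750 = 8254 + 9496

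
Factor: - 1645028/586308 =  - 411257/146577 = - 3^ ( -1)*7^3*11^1*109^1*48859^( - 1)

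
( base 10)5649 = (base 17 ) 1295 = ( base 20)e29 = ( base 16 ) 1611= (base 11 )4276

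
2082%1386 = 696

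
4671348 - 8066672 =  - 3395324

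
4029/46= 87+27/46 = 87.59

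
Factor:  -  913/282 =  - 2^(  -  1) * 3^( - 1 )*11^1 * 47^(-1) *83^1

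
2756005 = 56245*49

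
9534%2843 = 1005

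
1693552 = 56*30242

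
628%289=50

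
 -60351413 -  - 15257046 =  - 45094367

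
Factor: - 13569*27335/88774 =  - 2^( - 1)*3^1 * 5^1*11^1*17^ ( - 1 ) * 71^1*373^( - 1) *4523^1 =- 52986945/12682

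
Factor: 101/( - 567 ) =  - 3^( - 4 )*7^( - 1 )*101^1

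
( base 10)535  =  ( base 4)20113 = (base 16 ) 217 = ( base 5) 4120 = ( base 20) 16f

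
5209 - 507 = 4702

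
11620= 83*140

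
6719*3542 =23798698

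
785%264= 257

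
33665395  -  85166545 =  - 51501150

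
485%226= 33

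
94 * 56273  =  5289662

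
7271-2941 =4330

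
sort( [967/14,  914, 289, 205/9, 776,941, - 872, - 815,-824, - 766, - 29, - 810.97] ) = [-872 ,  -  824 ,  -  815, - 810.97, - 766,  -  29, 205/9,967/14,289, 776, 914,941] 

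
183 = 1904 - 1721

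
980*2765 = 2709700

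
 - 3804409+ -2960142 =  - 6764551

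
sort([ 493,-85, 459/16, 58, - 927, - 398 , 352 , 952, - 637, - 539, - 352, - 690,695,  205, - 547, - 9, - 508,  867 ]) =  [ - 927,  -  690, - 637, - 547,-539, - 508, - 398,-352, - 85, - 9,459/16,58,205, 352, 493, 695,867,952]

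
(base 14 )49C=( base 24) 1EA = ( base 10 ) 922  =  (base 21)21j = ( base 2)1110011010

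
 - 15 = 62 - 77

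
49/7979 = 49/7979 = 0.01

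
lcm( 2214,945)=77490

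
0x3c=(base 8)74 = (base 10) 60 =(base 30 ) 20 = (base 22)2g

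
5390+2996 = 8386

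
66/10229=66/10229 = 0.01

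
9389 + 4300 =13689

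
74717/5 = 74717/5 = 14943.40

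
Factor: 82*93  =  2^1*3^1 * 31^1*41^1 = 7626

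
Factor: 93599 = 11^1*67^1 * 127^1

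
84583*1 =84583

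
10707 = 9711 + 996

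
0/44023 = 0 = 0.00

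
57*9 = 513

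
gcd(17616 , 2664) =24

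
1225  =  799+426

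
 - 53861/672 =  - 53861/672 = - 80.15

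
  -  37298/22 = -18649/11=- 1695.36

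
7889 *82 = 646898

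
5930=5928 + 2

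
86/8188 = 43/4094= 0.01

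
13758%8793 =4965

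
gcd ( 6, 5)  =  1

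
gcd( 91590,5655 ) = 15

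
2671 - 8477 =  - 5806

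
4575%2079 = 417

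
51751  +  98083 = 149834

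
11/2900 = 11/2900 = 0.00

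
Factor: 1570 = 2^1*5^1*157^1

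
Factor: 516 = 2^2*3^1*43^1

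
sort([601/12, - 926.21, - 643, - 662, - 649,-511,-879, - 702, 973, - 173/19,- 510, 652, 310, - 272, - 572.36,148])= [ - 926.21, - 879, - 702, - 662, - 649, - 643,-572.36,-511, - 510,  -  272, - 173/19, 601/12,148, 310, 652, 973] 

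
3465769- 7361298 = -3895529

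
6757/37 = 6757/37 = 182.62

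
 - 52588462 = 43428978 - 96017440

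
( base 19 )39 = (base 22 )30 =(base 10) 66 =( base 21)33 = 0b1000010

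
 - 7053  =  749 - 7802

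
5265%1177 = 557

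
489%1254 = 489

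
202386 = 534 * 379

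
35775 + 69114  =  104889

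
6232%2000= 232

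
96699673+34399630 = 131099303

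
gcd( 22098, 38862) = 762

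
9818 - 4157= 5661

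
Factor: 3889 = 3889^1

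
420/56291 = 420/56291=0.01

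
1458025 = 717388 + 740637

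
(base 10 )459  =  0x1cb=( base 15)209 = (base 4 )13023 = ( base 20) 12J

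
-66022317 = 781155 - 66803472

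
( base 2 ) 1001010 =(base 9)82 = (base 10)74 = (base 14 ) 54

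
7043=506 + 6537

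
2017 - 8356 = - 6339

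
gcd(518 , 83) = 1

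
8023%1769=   947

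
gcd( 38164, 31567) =1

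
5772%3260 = 2512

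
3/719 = 3/719= 0.00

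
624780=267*2340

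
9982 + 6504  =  16486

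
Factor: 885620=2^2*5^1*44281^1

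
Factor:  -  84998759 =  - 17^1*419^1*11933^1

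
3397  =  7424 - 4027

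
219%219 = 0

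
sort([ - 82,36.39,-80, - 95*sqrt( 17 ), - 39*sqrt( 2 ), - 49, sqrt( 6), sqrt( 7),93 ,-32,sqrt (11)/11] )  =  [- 95*sqrt(17),-82, - 80,-39*sqrt( 2),-49, - 32,sqrt( 11)/11,sqrt ( 6), sqrt ( 7),36.39,93 ]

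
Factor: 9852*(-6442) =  - 2^3*3^1*821^1 *3221^1  =  - 63466584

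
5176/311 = 16+200/311 = 16.64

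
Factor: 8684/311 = 2^2*13^1 * 167^1 *311^(- 1) 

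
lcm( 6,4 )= 12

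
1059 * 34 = 36006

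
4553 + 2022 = 6575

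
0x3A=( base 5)213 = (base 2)111010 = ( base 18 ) 34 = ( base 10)58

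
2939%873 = 320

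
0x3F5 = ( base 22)221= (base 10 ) 1013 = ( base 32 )vl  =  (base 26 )1CP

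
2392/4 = 598 = 598.00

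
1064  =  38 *28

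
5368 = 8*671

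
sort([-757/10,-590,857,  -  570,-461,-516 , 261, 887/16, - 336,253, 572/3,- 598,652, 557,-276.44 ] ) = [- 598,-590,  -  570, - 516,-461, - 336, -276.44,  -  757/10,887/16, 572/3, 253,261,557, 652,857]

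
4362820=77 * 56660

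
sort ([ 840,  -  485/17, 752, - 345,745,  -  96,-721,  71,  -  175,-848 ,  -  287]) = [ - 848,  -  721,  -  345, - 287, -175, - 96,  -  485/17,71,745,752, 840 ] 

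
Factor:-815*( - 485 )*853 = 5^2 * 97^1*163^1*853^1  =  337169575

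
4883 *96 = 468768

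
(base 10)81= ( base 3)10000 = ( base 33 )2F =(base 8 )121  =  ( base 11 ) 74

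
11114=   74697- 63583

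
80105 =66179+13926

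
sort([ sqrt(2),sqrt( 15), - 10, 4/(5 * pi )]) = [ - 10, 4/(  5* pi ), sqrt(2 ) , sqrt ( 15)]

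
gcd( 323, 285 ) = 19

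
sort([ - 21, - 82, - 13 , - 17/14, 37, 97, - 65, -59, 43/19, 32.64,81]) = [-82 , - 65, - 59, - 21,-13,  -  17/14, 43/19,32.64 , 37, 81, 97]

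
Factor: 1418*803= 1138654  =  2^1 * 11^1*73^1 * 709^1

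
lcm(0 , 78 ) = 0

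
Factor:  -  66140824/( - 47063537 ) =2^3*19^1*23^1*18919^1*47063537^ ( - 1)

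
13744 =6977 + 6767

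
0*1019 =0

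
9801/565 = 17 + 196/565 = 17.35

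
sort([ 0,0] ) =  [0, 0]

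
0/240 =0=0.00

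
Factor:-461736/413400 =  - 3^1*5^( - 2)*11^2*13^( - 1 ) = -  363/325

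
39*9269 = 361491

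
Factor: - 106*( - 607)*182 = 2^2*7^1*13^1*53^1*607^1 = 11710244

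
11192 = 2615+8577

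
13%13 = 0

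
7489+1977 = 9466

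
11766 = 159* 74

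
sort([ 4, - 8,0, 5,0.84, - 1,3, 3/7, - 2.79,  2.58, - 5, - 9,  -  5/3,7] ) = [ - 9, - 8,- 5, - 2.79, - 5/3,- 1,  0, 3/7, 0.84, 2.58,3, 4,5,7]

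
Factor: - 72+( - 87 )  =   - 3^1*53^1 = - 159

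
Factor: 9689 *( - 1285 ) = - 12450365= - 5^1*257^1*9689^1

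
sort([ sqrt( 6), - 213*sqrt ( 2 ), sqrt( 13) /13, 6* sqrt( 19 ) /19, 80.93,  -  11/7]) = [ - 213*sqrt(2), - 11/7 , sqrt(13 )/13 , 6*sqrt (19 )/19,  sqrt(6 ), 80.93] 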